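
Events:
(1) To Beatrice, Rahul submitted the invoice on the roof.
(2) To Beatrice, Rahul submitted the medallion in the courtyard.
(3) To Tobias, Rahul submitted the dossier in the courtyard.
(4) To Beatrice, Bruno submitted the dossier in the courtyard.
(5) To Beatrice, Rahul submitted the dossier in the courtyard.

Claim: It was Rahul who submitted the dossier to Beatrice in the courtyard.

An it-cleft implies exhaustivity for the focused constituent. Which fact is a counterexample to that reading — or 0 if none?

4

The cleft puts "Rahul" in focus and presupposes the open proposition with the dossier as thing and Beatrice as recipient and in the courtyard as setting.
The exhaustive reading says no other agent fits that background.
Fact (4) shares the background but with agent = Bruno; exhaustivity is violated.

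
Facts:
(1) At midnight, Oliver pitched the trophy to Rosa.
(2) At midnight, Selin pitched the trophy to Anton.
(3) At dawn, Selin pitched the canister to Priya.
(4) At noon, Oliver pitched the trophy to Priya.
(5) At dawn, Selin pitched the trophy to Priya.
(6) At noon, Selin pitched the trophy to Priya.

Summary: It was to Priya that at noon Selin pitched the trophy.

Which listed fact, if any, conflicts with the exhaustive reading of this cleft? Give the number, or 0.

0

Focus of the cleft: "Priya" (the recipient). Presupposed background: agent = Selin, thing = the trophy, setting = at noon.
Exhaustivity: Priya is the only recipient satisfying that background.
No listed fact matches the background with a different recipient. Exhaustivity holds.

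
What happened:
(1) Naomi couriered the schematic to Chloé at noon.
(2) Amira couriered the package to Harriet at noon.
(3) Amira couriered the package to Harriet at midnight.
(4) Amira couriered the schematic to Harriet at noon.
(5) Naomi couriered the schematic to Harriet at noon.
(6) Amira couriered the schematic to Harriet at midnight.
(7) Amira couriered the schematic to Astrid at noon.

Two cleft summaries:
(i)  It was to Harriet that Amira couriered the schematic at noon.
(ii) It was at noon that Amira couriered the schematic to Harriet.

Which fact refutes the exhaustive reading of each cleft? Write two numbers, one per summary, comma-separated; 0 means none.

Summary (i) focuses "Harriet" (the recipient); background Amira as agent and the schematic as thing and at noon as setting. Fact (7) matches that background with recipient = Astrid — refutes (i).
Summary (ii) focuses "at noon" (the setting); background Amira as agent and the schematic as thing and Harriet as recipient. Fact (6) matches that background with setting = at midnight — refutes (ii).

7, 6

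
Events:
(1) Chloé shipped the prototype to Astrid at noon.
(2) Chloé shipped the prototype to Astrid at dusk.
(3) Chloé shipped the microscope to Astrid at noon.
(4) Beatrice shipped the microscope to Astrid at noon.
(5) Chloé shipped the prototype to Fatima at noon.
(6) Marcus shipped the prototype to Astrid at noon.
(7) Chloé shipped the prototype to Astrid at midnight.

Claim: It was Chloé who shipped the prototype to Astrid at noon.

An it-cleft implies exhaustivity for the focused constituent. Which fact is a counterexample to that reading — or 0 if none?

The cleft puts "Chloé" in focus and presupposes the open proposition with the prototype as thing and Astrid as recipient and at noon as setting.
The exhaustive reading says no other agent fits that background.
Fact (6) shares the background but with agent = Marcus; exhaustivity is violated.

6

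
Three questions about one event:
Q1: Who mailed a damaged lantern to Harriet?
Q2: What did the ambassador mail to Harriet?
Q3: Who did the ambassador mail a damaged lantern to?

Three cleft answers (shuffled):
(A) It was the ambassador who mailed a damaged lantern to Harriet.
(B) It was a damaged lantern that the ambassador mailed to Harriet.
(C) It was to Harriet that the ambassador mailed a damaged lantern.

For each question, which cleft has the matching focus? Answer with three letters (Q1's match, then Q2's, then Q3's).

Q1 asks about the subject (agent); cleft (A) focuses "the ambassador", which is the subject (agent) — so Q1 → A.
Q2 asks about the direct object; cleft (B) focuses "a damaged lantern", which is the direct object — so Q2 → B.
Q3 asks about the recipient; cleft (C) focuses "to Harriet", which is the recipient — so Q3 → C.
Mapping: Q1→A, Q2→B, Q3→C.

ABC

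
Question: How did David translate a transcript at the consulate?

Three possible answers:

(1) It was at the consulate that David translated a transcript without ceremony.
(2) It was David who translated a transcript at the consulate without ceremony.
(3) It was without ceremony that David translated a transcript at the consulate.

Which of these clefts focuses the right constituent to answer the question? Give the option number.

The question word "how" targets the manner.
Option (1) clefts "at the consulate" — the location, not what was asked.
Option (2) clefts "David" — the subject (agent), not what was asked.
Option (3) clefts "without ceremony" — that matches what the question asks about.
So the congruent reply is (3).

3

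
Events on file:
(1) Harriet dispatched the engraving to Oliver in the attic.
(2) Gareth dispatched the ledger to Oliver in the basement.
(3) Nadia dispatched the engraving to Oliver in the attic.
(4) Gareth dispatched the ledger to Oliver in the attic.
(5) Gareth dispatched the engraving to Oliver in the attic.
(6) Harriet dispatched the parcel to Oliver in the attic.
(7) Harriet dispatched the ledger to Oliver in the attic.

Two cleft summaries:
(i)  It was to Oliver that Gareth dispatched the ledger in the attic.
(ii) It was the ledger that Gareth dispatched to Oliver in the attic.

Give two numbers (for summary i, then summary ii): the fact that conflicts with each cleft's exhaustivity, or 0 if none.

0, 5

Summary (i) focuses "Oliver" (the recipient); background same agent, thing, setting (Gareth / the ledger / in the attic). No fact matches that background with a different recipient, so 0.
Summary (ii) focuses "the ledger" (the thing); background same agent, recipient, setting (Gareth / Oliver / in the attic). Fact (5) matches that background with thing = the engraving — refutes (ii).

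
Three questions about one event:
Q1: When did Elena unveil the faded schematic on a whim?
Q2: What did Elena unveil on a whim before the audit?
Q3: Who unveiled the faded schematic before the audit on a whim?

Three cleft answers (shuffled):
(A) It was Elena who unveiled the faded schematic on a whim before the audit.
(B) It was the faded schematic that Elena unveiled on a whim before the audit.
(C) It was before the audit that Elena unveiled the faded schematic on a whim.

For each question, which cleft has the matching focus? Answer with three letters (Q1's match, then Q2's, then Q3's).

CBA

Q1 asks about the time; cleft (C) focuses "before the audit", which is the time — so Q1 → C.
Q2 asks about the direct object; cleft (B) focuses "the faded schematic", which is the direct object — so Q2 → B.
Q3 asks about the subject (agent); cleft (A) focuses "Elena", which is the subject (agent) — so Q3 → A.
Mapping: Q1→C, Q2→B, Q3→A.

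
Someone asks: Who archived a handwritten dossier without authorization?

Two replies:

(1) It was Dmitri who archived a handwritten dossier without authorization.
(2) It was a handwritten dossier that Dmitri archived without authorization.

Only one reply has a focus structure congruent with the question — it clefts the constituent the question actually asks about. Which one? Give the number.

The question word "who" targets the subject (agent).
Option (1) clefts "Dmitri" — that matches what the question asks about.
Option (2) clefts "a handwritten dossier" — the direct object, not what was asked.
So the congruent reply is (1).

1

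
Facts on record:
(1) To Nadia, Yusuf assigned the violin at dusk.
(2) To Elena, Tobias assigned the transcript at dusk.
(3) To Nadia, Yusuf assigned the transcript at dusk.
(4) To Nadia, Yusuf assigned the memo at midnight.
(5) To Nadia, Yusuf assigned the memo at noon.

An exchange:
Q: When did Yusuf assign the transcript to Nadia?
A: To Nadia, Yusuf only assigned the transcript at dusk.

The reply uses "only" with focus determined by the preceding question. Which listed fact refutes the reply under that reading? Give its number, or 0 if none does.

0

Answering "When did ...?" puts focus on the setting — here, "at dusk".
So "only" ranges over settings; the rest (Yusuf as agent and the transcript as thing and Nadia as recipient) is presupposed.
No fact keeps Yusuf as agent and the transcript as thing and Nadia as recipient while changing the setting; every other fact differs on something backgrounded. The reply stands.
(Fact (1) would refute a reading with focus on the thing — but that is not what the question asks.)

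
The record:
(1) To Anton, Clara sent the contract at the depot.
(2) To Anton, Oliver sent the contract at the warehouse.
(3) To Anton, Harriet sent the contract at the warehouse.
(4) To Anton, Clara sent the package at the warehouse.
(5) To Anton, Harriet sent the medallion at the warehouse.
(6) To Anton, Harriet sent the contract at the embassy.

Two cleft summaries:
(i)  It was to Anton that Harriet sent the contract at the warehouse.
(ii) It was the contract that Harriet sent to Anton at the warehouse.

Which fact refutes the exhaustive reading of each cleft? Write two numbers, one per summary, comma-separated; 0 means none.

0, 5

(i): focus "Anton". No fact shares Harriet as agent and the contract as thing and at the warehouse as setting with a different recipient. 0.
(ii): focus "the contract". Looking for Harriet as agent and Anton as recipient and at the warehouse as setting with some other thing — fact (5) has the medallion there. Refuted.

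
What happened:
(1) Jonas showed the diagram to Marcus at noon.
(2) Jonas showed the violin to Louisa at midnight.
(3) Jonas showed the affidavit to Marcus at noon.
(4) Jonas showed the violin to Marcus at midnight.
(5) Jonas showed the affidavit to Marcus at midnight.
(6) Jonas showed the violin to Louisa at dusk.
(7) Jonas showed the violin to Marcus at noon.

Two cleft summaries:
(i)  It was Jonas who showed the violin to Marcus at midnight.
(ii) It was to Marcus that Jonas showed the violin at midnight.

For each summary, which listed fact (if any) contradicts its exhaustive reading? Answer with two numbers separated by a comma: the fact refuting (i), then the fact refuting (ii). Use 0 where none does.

0, 2

Summary (i) focuses "Jonas" (the agent); background thing = the violin, recipient = Marcus, setting = at midnight. No fact matches that background with a different agent, so 0.
Summary (ii) focuses "Marcus" (the recipient); background agent = Jonas, thing = the violin, setting = at midnight. Fact (2) matches that background with recipient = Louisa — refutes (ii).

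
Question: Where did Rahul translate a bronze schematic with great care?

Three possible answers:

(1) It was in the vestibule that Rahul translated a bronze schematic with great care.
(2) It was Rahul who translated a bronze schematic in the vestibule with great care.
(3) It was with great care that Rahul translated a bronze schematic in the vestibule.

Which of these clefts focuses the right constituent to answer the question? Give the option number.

The question word "where" targets the location.
Option (1) clefts "in the vestibule" — that matches what the question asks about.
Option (2) clefts "Rahul" — the subject (agent), not what was asked.
Option (3) clefts "with great care" — the manner, not what was asked.
So the congruent reply is (1).

1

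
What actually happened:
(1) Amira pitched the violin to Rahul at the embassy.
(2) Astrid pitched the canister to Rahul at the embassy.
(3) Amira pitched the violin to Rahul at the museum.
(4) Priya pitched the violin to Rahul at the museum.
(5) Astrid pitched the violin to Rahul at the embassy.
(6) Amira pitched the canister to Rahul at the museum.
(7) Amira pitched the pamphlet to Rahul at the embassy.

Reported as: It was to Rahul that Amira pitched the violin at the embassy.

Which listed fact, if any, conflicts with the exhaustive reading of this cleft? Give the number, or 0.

0

Focus of the cleft: "Rahul" (the recipient). Presupposed background: Amira as agent and the violin as thing and at the embassy as setting.
The exhaustive reading says no other recipient fits that background.
Every other fact differs from the presupposition on some backgrounded slot, so none challenges the exhaustivity.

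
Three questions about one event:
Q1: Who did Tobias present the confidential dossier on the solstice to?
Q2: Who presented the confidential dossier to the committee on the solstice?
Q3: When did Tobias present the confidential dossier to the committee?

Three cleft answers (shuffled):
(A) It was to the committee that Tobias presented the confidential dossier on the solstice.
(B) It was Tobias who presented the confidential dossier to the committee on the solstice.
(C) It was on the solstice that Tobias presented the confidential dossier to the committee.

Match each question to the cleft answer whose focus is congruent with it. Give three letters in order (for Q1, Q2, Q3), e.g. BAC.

ABC

Q1 asks about the recipient; cleft (A) focuses "to the committee", which is the recipient — so Q1 → A.
Q2 asks about the subject (agent); cleft (B) focuses "Tobias", which is the subject (agent) — so Q2 → B.
Q3 asks about the time; cleft (C) focuses "on the solstice", which is the time — so Q3 → C.
Mapping: Q1→A, Q2→B, Q3→C.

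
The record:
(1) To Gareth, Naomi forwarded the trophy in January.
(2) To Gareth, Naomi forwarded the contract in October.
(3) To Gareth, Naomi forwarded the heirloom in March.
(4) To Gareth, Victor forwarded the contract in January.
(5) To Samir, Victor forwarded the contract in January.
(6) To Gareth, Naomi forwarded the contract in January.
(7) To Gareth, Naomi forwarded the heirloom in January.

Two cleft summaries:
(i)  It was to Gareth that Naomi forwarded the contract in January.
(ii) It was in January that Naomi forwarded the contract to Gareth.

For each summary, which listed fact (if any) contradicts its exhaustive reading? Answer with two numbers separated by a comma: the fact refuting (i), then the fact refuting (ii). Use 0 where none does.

0, 2

(i): focus "Gareth". No fact shares same agent, thing, setting (Naomi / the contract / in January) with a different recipient. 0.
(ii): focus "in January". Looking for same agent, thing, recipient (Naomi / the contract / Gareth) with some other setting — fact (2) has in October there. Refuted.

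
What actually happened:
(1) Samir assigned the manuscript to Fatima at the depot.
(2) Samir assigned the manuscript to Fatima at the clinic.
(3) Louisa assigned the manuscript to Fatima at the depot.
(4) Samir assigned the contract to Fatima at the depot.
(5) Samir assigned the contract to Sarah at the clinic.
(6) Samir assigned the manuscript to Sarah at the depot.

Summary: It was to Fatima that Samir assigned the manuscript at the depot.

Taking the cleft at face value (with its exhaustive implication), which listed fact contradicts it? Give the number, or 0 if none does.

The cleft puts "Fatima" in focus and presupposes the open proposition with same agent, thing, setting (Samir / the manuscript / at the depot).
Exhaustivity: Fatima is the only recipient satisfying that background.
But fact (6) also has same agent, thing, setting (Samir / the manuscript / at the depot), with recipient = Sarah — so the exhaustive reading fails.

6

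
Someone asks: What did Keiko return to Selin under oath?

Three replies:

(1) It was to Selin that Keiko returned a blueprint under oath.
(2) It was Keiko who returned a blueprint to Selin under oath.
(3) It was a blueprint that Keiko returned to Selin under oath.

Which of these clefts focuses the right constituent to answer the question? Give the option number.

The question word "what" targets the direct object.
Option (1) clefts "to Selin" — the recipient, not what was asked.
Option (2) clefts "Keiko" — the subject (agent), not what was asked.
Option (3) clefts "a blueprint" — that matches what the question asks about.
So the congruent reply is (3).

3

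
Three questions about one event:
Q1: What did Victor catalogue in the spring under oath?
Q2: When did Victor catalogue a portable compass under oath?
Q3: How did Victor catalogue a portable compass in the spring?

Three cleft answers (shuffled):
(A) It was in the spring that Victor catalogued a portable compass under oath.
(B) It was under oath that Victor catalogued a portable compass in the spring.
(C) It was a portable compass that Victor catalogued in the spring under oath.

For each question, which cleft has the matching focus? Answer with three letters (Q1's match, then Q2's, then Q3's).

CAB

Q1 asks about the direct object; cleft (C) focuses "a portable compass", which is the direct object — so Q1 → C.
Q2 asks about the time; cleft (A) focuses "in the spring", which is the time — so Q2 → A.
Q3 asks about the manner; cleft (B) focuses "under oath", which is the manner — so Q3 → B.
Mapping: Q1→C, Q2→A, Q3→B.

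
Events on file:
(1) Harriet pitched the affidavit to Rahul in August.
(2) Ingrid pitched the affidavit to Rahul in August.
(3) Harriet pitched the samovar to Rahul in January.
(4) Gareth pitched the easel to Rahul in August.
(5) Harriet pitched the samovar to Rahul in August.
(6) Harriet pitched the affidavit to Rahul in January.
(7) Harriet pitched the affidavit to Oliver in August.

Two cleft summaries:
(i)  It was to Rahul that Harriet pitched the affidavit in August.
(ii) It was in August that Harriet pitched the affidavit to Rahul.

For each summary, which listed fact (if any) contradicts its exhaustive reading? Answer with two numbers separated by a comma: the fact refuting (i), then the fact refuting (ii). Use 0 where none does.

7, 6

Summary (i) focuses "Rahul" (the recipient); background agent = Harriet, thing = the affidavit, setting = in August. Fact (7) matches that background with recipient = Oliver — refutes (i).
Summary (ii) focuses "in August" (the setting); background agent = Harriet, thing = the affidavit, recipient = Rahul. Fact (6) matches that background with setting = in January — refutes (ii).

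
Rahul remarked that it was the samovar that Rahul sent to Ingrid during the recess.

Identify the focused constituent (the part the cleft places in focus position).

In an it-cleft "It was X that/who ...", the clefted constituent X is the focus; the that/who-clause expresses the presupposed open proposition.
Here the focus is "the samovar". The backgrounded (presupposed) material includes "Rahul", "to Ingrid" and "during the recess".

the samovar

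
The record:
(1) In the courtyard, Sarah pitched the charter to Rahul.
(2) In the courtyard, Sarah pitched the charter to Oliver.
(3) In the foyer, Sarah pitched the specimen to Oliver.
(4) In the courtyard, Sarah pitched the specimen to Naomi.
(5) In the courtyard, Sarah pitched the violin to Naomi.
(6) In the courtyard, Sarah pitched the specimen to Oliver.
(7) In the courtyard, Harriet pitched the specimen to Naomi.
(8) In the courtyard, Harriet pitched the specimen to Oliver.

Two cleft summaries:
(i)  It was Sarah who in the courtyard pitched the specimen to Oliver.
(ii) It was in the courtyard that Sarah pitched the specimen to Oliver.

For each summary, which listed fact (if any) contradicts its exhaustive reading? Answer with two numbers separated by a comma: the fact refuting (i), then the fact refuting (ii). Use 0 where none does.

Summary (i) focuses "Sarah" (the agent); background thing = the specimen, recipient = Oliver, setting = in the courtyard. Fact (8) matches that background with agent = Harriet — refutes (i).
Summary (ii) focuses "in the courtyard" (the setting); background agent = Sarah, thing = the specimen, recipient = Oliver. Fact (3) matches that background with setting = in the foyer — refutes (ii).

8, 3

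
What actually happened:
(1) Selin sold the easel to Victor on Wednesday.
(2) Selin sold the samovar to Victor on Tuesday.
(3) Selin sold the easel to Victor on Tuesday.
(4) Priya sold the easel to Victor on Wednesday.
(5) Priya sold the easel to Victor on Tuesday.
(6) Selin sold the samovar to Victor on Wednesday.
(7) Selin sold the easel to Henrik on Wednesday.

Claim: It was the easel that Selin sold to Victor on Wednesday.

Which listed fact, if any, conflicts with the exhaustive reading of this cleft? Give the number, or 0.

6

Focus of the cleft: "the easel" (the thing). Presupposed background: same agent, recipient, setting (Selin / Victor / on Wednesday).
Exhaustivity: the easel is the only thing satisfying that background.
But fact (6) also has same agent, recipient, setting (Selin / Victor / on Wednesday), with thing = the samovar — so the exhaustive reading fails.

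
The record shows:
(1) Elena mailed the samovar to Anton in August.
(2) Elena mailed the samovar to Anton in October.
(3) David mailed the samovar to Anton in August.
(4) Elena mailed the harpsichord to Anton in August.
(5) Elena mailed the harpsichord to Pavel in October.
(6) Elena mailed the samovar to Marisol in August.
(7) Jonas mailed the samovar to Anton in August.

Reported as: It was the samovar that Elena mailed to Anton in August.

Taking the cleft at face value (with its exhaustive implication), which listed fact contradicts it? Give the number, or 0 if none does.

4

Focus of the cleft: "the samovar" (the thing). Presupposed background: same agent, recipient, setting (Elena / Anton / in August).
Exhaustivity: the samovar is the only thing satisfying that background.
Fact (4) shares the background but with thing = the harpsichord; exhaustivity is violated.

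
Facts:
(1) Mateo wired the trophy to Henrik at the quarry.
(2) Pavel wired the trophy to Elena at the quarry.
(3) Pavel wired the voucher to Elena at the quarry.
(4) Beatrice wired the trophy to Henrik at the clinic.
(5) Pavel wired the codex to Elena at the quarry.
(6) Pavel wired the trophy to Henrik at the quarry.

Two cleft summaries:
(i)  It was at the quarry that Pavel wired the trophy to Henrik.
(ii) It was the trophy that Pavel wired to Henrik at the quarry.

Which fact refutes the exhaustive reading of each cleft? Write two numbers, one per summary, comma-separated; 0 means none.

Summary (i) focuses "at the quarry" (the setting); background same agent, thing, recipient (Pavel / the trophy / Henrik). No fact matches that background with a different setting, so 0.
Summary (ii) focuses "the trophy" (the thing); background same agent, recipient, setting (Pavel / Henrik / at the quarry). No fact matches that background with a different thing, so 0.

0, 0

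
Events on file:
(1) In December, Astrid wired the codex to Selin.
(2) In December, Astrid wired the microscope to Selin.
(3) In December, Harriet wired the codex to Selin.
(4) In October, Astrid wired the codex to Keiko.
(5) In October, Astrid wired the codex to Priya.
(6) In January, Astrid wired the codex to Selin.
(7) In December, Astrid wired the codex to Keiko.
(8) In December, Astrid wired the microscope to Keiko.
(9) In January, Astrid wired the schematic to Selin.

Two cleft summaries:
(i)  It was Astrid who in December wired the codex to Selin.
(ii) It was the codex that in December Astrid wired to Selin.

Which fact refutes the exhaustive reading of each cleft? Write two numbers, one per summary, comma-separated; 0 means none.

3, 2

(i): focus "Astrid". Looking for thing = the codex, recipient = Selin, setting = in December with some other agent — fact (3) has Harriet there. Refuted.
(ii): focus "the codex". Looking for agent = Astrid, recipient = Selin, setting = in December with some other thing — fact (2) has the microscope there. Refuted.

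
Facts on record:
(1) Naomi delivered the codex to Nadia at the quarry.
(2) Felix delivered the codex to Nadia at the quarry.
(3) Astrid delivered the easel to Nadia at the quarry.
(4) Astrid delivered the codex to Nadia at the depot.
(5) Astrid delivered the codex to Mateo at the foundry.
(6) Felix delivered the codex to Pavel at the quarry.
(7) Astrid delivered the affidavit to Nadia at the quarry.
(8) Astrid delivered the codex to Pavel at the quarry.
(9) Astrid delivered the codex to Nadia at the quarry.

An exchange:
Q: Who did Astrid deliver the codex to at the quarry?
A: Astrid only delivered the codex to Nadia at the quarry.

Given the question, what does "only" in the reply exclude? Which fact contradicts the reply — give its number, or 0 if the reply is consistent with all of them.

8

The question "Who did ... to ...?" targets the recipient, so in the reply the focus falls on "Nadia".
"Only" then excludes alternative recipients while the background — same agent, thing, setting (Astrid / the codex / at the quarry) — is held fixed.
Fact (8) shares the background with a different recipient (Pavel) — counterexample.
(Fact (3) would refute a reading with focus on the thing — but that is not what the question asks.)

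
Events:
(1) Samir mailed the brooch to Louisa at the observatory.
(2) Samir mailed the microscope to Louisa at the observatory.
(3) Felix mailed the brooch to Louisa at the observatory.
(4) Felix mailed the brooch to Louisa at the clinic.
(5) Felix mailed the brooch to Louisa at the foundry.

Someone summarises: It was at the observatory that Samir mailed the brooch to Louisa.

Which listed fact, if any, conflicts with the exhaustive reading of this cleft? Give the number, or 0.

Focus of the cleft: "at the observatory" (the setting). Presupposed background: agent = Samir, thing = the brooch, recipient = Louisa.
Exhaustivity: at the observatory is the only setting satisfying that background.
Every other fact differs from the presupposition on some backgrounded slot, so none challenges the exhaustivity.

0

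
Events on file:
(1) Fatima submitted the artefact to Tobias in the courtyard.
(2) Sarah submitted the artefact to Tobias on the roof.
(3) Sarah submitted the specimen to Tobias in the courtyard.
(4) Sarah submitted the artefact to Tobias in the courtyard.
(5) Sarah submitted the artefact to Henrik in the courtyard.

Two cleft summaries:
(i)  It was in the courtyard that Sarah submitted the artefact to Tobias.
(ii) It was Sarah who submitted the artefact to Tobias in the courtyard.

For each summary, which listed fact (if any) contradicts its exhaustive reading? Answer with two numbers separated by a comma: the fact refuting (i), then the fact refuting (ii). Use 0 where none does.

(i): focus "in the courtyard". Looking for agent = Sarah, thing = the artefact, recipient = Tobias with some other setting — fact (2) has on the roof there. Refuted.
(ii): focus "Sarah". Looking for thing = the artefact, recipient = Tobias, setting = in the courtyard with some other agent — fact (1) has Fatima there. Refuted.

2, 1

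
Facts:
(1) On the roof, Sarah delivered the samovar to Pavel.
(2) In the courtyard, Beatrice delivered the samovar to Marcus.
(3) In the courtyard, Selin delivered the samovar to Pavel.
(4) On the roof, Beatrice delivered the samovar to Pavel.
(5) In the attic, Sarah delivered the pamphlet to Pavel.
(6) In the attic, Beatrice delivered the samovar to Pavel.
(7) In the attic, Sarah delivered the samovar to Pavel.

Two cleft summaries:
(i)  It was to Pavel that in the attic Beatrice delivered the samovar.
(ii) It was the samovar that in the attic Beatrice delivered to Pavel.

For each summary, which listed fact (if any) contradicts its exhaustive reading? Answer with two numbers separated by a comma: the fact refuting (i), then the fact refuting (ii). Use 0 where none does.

Summary (i) focuses "Pavel" (the recipient); background Beatrice as agent and the samovar as thing and in the attic as setting. No fact matches that background with a different recipient, so 0.
Summary (ii) focuses "the samovar" (the thing); background Beatrice as agent and Pavel as recipient and in the attic as setting. No fact matches that background with a different thing, so 0.

0, 0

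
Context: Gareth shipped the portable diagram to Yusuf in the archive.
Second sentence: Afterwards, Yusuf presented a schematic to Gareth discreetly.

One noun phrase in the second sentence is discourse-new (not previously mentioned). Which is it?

a schematic

"Yusuf" and "Gareth" in the second sentence are given — already mentioned in the context.
"a schematic" has no antecedent in the context; it is discourse-new (the indefinite article also signals a new referent).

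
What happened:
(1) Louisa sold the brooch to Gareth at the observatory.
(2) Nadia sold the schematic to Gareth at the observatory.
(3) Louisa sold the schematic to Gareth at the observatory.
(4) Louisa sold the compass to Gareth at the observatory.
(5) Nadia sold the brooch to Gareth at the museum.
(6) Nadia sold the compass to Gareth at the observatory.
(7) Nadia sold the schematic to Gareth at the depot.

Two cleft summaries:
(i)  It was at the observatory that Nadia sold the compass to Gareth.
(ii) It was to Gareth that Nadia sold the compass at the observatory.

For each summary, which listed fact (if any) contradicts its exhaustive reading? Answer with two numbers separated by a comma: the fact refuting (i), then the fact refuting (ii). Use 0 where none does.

Summary (i) focuses "at the observatory" (the setting); background same agent, thing, recipient (Nadia / the compass / Gareth). No fact matches that background with a different setting, so 0.
Summary (ii) focuses "Gareth" (the recipient); background same agent, thing, setting (Nadia / the compass / at the observatory). No fact matches that background with a different recipient, so 0.

0, 0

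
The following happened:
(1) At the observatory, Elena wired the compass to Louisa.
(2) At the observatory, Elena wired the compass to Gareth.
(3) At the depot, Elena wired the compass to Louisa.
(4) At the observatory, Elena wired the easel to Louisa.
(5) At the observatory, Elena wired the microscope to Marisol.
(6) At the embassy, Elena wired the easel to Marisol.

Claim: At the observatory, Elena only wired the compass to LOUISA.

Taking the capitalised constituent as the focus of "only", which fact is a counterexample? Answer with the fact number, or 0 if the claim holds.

2

The capitals mark "Louisa" as focus. So "only" rules out other recipients, with the rest (agent = Elena, thing = the compass, setting = at the observatory) as background.
Fact (2) matches on agent = Elena, thing = the compass, setting = at the observatory, but has recipient = Gareth instead. That refutes the claim.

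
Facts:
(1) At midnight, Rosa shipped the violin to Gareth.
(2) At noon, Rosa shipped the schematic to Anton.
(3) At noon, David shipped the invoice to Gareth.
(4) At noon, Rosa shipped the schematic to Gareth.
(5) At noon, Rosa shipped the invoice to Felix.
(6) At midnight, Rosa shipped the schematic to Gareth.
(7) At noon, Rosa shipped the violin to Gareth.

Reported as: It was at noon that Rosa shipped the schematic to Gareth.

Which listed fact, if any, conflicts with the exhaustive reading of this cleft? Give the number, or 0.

6

The cleft puts "at noon" in focus and presupposes the open proposition with agent = Rosa, thing = the schematic, recipient = Gareth.
The exhaustive reading says no other setting fits that background.
But fact (6) also has agent = Rosa, thing = the schematic, recipient = Gareth, with setting = at midnight — so the exhaustive reading fails.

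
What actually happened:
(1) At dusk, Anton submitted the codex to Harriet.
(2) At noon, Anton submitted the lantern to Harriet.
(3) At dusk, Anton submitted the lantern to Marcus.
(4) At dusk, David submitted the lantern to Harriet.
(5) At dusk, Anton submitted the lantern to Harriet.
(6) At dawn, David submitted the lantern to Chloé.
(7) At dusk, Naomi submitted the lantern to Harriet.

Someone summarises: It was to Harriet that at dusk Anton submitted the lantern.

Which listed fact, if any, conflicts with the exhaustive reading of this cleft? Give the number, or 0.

Focus of the cleft: "Harriet" (the recipient). Presupposed background: same agent, thing, setting (Anton / the lantern / at dusk).
Exhaustivity: Harriet is the only recipient satisfying that background.
Fact (3) shares the background but with recipient = Marcus; exhaustivity is violated.

3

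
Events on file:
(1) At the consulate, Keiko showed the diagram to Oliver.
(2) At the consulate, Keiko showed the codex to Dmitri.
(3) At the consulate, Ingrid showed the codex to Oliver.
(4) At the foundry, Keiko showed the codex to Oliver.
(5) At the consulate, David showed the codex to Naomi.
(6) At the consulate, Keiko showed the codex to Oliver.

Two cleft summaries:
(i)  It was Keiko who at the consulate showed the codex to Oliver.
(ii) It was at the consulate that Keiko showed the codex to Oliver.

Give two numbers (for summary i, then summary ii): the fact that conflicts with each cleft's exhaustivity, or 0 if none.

3, 4

(i): focus "Keiko". Looking for thing = the codex, recipient = Oliver, setting = at the consulate with some other agent — fact (3) has Ingrid there. Refuted.
(ii): focus "at the consulate". Looking for agent = Keiko, thing = the codex, recipient = Oliver with some other setting — fact (4) has at the foundry there. Refuted.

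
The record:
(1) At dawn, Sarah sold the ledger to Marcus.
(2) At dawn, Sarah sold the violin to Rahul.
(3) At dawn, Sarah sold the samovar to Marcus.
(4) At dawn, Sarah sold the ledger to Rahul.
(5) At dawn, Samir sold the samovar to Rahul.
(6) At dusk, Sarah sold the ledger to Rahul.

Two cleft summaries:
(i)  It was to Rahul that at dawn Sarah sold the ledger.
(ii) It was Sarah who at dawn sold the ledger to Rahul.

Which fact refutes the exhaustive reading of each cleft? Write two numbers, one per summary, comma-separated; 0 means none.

1, 0

(i): focus "Rahul". Looking for Sarah as agent and the ledger as thing and at dawn as setting with some other recipient — fact (1) has Marcus there. Refuted.
(ii): focus "Sarah". No fact shares the ledger as thing and Rahul as recipient and at dawn as setting with a different agent. 0.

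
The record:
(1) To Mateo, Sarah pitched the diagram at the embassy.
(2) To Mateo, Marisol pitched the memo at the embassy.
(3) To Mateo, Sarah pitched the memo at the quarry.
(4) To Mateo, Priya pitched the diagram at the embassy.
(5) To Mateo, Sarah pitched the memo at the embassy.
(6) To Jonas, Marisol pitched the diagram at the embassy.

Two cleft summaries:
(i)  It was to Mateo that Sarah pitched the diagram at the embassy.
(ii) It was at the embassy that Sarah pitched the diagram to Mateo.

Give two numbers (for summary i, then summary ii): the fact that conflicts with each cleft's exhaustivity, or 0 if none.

0, 0

(i): focus "Mateo". No fact shares same agent, thing, setting (Sarah / the diagram / at the embassy) with a different recipient. 0.
(ii): focus "at the embassy". No fact shares same agent, thing, recipient (Sarah / the diagram / Mateo) with a different setting. 0.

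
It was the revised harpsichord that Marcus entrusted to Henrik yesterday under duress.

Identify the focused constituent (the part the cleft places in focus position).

the revised harpsichord

In an it-cleft "It was X that/who ...", the clefted constituent X is the focus; the that/who-clause expresses the presupposed open proposition.
Here the focus is "the revised harpsichord". The backgrounded (presupposed) material includes "Marcus", "to Henrik", "under duress" and "yesterday".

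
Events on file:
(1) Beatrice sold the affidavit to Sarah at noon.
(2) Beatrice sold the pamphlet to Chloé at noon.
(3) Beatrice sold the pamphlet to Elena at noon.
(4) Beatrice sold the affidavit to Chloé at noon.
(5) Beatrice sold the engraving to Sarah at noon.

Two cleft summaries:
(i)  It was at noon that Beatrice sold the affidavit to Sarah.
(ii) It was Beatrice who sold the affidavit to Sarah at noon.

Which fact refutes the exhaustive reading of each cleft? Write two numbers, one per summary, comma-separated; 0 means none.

0, 0

(i): focus "at noon". No fact shares agent = Beatrice, thing = the affidavit, recipient = Sarah with a different setting. 0.
(ii): focus "Beatrice". No fact shares thing = the affidavit, recipient = Sarah, setting = at noon with a different agent. 0.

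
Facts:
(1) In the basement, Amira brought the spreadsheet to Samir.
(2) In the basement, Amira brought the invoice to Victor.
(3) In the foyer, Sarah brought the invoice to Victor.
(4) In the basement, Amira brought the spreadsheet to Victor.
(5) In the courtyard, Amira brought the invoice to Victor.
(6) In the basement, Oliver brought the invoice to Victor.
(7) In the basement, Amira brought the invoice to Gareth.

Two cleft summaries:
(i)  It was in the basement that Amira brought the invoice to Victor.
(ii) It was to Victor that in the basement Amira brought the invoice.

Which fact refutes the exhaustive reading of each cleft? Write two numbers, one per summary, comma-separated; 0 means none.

5, 7

(i): focus "in the basement". Looking for same agent, thing, recipient (Amira / the invoice / Victor) with some other setting — fact (5) has in the courtyard there. Refuted.
(ii): focus "Victor". Looking for same agent, thing, setting (Amira / the invoice / in the basement) with some other recipient — fact (7) has Gareth there. Refuted.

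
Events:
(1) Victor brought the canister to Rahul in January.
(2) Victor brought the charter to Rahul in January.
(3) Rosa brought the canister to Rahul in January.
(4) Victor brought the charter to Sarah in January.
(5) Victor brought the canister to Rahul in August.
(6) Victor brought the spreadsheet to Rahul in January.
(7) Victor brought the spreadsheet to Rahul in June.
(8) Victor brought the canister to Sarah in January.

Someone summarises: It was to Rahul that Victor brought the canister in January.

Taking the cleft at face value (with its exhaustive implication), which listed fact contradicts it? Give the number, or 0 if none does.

The cleft puts "Rahul" in focus and presupposes the open proposition with Victor as agent and the canister as thing and in January as setting.
Exhaustivity: Rahul is the only recipient satisfying that background.
But fact (8) also has Victor as agent and the canister as thing and in January as setting, with recipient = Sarah — so the exhaustive reading fails.

8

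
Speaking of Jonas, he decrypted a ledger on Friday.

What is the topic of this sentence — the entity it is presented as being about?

The construction explicitly marks "Jonas" as what the sentence is about — the topic.
The remainder of the clause is the comment (what is said about the topic).

Jonas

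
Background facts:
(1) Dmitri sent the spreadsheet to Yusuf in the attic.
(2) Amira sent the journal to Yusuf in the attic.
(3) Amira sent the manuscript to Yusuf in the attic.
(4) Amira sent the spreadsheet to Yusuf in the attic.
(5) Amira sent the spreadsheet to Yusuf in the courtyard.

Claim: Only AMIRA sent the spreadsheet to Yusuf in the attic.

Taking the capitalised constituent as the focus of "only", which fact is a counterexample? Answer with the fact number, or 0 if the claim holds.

1

Focus (in capitals) is "Amira" — the agent. "Only" excludes alternative agents while holding fixed the spreadsheet as thing and Yusuf as recipient and in the attic as setting.
Fact (1) matches on the spreadsheet as thing and Yusuf as recipient and in the attic as setting, but has agent = Dmitri instead. That refutes the claim.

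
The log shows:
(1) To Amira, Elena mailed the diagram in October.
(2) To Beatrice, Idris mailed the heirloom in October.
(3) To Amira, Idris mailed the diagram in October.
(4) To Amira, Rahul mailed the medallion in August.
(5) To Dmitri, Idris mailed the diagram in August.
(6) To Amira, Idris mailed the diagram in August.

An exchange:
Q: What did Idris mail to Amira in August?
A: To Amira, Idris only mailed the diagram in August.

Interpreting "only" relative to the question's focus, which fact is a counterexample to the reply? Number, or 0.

0

Answering "What did ...?" puts focus on the thing — here, "the diagram".
So "only" ranges over things; the rest (Idris as agent and Amira as recipient and in August as setting) is presupposed.
No fact keeps Idris as agent and Amira as recipient and in August as setting while changing the thing; every other fact differs on something backgrounded. The reply stands.
(Fact (5) would refute a reading with focus on the recipient — but that is not what the question asks.)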